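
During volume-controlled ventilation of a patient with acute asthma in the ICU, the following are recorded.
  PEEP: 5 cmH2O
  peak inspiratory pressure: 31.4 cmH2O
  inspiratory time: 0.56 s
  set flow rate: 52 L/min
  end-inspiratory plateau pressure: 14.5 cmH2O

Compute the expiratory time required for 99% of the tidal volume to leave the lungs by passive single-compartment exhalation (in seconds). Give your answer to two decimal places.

Flow: 52 L/min ÷ 60 = 0.8667 L/s.
Vt = flow × Ti = 0.8667 L/s × 0.56 s × 1000 mL/L = 485.35 mL.
R = (PIP − Pplat)/V̇ = (31.4 − 14.5) / 0.8667 = 16.9/0.8667 = 19.499 cmH2O·s/L.
C = Vt/(Pplat − PEEP) = 485.35 / (14.5 − 5) = 485.35/9.5 = 51.089 mL/cmH2O.
τ = R × C = 19.499 × 0.05109 L/cmH2O = 0.9962 s.
t = −τ·ln(1 − 0.99) = −0.9962·ln(0.01) = 4.588 s.

4.59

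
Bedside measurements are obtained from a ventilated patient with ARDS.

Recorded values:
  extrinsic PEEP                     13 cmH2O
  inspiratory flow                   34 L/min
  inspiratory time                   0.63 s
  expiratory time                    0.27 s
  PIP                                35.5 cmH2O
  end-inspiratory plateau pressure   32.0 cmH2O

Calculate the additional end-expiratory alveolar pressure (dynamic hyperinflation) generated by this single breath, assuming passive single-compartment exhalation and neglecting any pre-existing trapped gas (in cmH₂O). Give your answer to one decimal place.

1.9

Flow: 34 L/min ÷ 60 = 0.5667 L/s.
Vt = flow × Ti = 0.5667 L/s × 0.63 s × 1000 mL/L = 357.02 mL.
R = (PIP − Pplat)/V̇ = (35.5 − 32.0) / 0.5667 = 3.5/0.5667 = 6.176 cmH2O·s/L.
C = Vt/(Pplat − PEEP) = 357.02 / (32.0 − 13) = 357.02/19.0 = 18.791 mL/cmH2O.
τ = R × C = 6.176 × 0.01879 L/cmH2O = 0.116 s.
Fraction remaining = e^(−Te/τ) = e^(−0.27/0.116) = 0.09753; trapped volume = 357.02 × 0.09753 = 34.82 mL.
Additional alveolar pressure from trapping ≈ V_trapped / C = 34.82 / 18.791 = 1.853 cmH2O.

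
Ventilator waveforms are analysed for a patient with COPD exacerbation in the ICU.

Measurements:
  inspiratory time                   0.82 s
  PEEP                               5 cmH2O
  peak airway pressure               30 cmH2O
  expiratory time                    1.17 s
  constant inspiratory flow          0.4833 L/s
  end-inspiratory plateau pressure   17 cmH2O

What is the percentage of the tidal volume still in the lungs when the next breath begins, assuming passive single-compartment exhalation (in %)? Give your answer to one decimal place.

26.8

Vt = flow × Ti = 0.4833 L/s × 0.82 s × 1000 mL/L = 396.31 mL.
R = (PIP − Pplat)/V̇ = (30 − 17) / 0.4833 = 13.0/0.4833 = 26.898 cmH2O·s/L.
C = Vt/(Pplat − PEEP) = 396.31 / (17 − 5) = 396.31/12.0 = 33.026 mL/cmH2O.
τ = R × C = 26.898 × 0.03303 L/cmH2O = 0.8884 s.
Fraction remaining at end-expiration = e^(−Te/τ) = e^(−1.17/0.8884) = 0.2679 → 26.79%.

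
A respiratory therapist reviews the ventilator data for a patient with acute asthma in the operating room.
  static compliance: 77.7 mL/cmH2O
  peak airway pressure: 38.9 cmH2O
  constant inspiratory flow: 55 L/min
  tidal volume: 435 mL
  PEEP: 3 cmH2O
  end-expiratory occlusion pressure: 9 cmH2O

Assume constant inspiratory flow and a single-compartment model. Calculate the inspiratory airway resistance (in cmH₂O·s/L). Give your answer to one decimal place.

Flow: 55 L/min ÷ 60 = 0.9167 L/s.
Total PEEP = 9 cmH2O (set 3 + intrinsic 6); this is the baseline alveolar pressure.
Equation of motion (constant flow): PIP = Vt/C + R·V̇ + PEEP.
R·V̇ = PIP − Vt/C − PEEP = 38.9 − 435/77.7 − 9 = 38.9 − 5.598 − 9 = 24.302 cmH2O.
R = 24.302 / 0.9167 = 26.51 cmH2O·s/L.

26.5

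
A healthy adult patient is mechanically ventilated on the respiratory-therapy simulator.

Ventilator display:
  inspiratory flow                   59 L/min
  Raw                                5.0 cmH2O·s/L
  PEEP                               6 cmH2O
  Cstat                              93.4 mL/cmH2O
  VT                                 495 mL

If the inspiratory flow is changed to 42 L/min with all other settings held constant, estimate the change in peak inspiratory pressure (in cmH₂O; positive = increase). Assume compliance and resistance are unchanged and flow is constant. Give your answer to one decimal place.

-1.4

Flow: 59 L/min ÷ 60 = 0.9833 L/s.
New flow: 42 L/min ÷ 60 = 0.7 L/s.
PIP = Vt/C + R·V̇ + PEEP (constant-flow equation of motion).
Only the resistive term changes: ΔPIP = R × ΔV̇ = 5.0 × (0.7 − 0.9833) = 5.0 × -0.2833 = -1.417 cmH2O.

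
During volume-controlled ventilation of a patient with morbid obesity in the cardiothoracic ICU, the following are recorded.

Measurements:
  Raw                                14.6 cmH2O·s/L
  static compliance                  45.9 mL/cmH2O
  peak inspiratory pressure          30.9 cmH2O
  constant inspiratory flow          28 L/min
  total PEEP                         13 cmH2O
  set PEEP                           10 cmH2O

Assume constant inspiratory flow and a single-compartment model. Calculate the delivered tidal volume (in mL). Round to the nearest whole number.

Flow: 28 L/min ÷ 60 = 0.4667 L/s.
Total PEEP = 13 cmH2O (set 10 + intrinsic 3); this is the baseline alveolar pressure.
Equation of motion (constant flow): PIP = Vt/C + R·V̇ + PEEP.
Vt/C = PIP − R·V̇ − PEEP = 30.9 − 6.814 − 13 = 11.086 cmH2O.
Vt = C × 11.086 = 45.9 × 11.086 = 508.85 mL.

509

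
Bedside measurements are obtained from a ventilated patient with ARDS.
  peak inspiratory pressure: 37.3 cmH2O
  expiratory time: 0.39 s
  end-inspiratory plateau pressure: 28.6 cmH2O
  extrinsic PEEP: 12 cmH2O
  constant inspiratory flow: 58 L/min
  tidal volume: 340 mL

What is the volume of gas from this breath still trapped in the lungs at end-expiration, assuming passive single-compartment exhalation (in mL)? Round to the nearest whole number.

Flow: 58 L/min ÷ 60 = 0.9667 L/s.
R = (PIP − Pplat)/V̇ = (37.3 − 28.6) / 0.9667 = 8.7/0.9667 = 9.0 cmH2O·s/L.
C = Vt/(Pplat − PEEP) = 340.0 / (28.6 − 12) = 340.0/16.6 = 20.482 mL/cmH2O.
τ = R × C = 9.0 × 0.02048 L/cmH2O = 0.1843 s.
Fraction remaining = e^(−Te/τ) = e^(−0.39/0.1843) = 0.1205.
Trapped volume = 340.0 × 0.1205 = 40.97 mL.

41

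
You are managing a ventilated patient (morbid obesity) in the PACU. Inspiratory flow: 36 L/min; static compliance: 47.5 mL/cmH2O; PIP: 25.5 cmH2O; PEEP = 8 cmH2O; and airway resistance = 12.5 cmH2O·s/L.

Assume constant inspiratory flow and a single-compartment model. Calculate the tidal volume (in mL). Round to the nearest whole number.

Flow: 36 L/min ÷ 60 = 0.6 L/s.
Equation of motion (constant flow): PIP = Vt/C + R·V̇ + PEEP.
Vt/C = PIP − R·V̇ − PEEP = 25.5 − 7.5 − 8 = 10.0 cmH2O.
Vt = C × 10.0 = 47.5 × 10.0 = 475.0 mL.

475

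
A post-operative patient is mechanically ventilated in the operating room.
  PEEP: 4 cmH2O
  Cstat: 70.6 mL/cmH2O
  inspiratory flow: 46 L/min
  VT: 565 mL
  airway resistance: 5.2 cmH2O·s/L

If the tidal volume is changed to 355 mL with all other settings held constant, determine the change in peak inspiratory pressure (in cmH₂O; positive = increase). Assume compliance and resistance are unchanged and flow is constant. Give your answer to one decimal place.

-3.0

PIP = Vt/C + R·V̇ + PEEP (constant-flow equation of motion).
Only the elastic term changes: ΔPIP = ΔVt / C = (355 − 565) / 70.6 = -2.975 cmH2O.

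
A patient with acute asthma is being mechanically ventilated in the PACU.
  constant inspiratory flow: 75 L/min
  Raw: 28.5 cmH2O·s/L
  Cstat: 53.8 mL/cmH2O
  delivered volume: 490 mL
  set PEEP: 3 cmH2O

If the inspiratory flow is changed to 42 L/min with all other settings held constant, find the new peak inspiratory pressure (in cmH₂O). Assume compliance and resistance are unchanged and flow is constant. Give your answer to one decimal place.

Flow: 75 L/min ÷ 60 = 1.25 L/s.
New flow: 42 L/min ÷ 60 = 0.7 L/s.
PIP = Vt/C + R·V̇ + PEEP (constant-flow equation of motion).
Only the resistive term changes: ΔPIP = R × ΔV̇ = 28.5 × (0.7 − 1.25) = 28.5 × -0.55 = -15.675 cmH2O.
Original PIP = 490/53.8 + 28.5×1.25 + 3 = 47.733 cmH2O; new PIP = 47.733 + (-15.675) = 32.058 cmH2O.

32.1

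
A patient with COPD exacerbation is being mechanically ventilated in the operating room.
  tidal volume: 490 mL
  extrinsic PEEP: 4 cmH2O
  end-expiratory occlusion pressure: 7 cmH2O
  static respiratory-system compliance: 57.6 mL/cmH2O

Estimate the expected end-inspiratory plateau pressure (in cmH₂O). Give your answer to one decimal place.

15.5

End-expiratory occlusion gives total PEEP = 7 cmH2O (intrinsic PEEP = 7 − 4 = 3). Use total PEEP for the elastic gradient.
Pplat = PEEPtotal + Vt / Cstat = 7 + 490 / 57.6 = 7 + 8.507 = 15.507 cmH2O.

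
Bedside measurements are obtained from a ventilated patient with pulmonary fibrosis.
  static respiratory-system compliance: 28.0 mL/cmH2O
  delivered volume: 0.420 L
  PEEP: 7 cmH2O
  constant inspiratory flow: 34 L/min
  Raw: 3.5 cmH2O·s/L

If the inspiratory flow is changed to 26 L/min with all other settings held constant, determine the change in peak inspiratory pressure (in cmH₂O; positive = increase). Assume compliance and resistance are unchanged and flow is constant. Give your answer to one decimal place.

-0.5

Flow: 34 L/min ÷ 60 = 0.5667 L/s.
New flow: 26 L/min ÷ 60 = 0.4333 L/s.
PIP = Vt/C + R·V̇ + PEEP (constant-flow equation of motion).
Only the resistive term changes: ΔPIP = R × ΔV̇ = 3.5 × (0.4333 − 0.5667) = 3.5 × -0.1334 = -0.4669 cmH2O.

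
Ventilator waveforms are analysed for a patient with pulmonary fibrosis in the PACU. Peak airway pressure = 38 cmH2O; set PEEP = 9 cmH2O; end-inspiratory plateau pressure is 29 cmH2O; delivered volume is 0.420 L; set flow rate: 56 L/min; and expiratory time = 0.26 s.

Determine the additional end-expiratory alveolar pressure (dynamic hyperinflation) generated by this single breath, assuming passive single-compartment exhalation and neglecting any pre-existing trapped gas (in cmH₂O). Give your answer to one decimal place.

5.5

Flow: 56 L/min ÷ 60 = 0.9333 L/s.
R = (PIP − Pplat)/V̇ = (38 − 29) / 0.9333 = 9.0/0.9333 = 9.643 cmH2O·s/L.
C = Vt/(Pplat − PEEP) = 420.0 / (29 − 9) = 420.0/20.0 = 21.0 mL/cmH2O.
τ = R × C = 9.643 × 0.021 L/cmH2O = 0.2025 s.
Fraction remaining = e^(−Te/τ) = e^(−0.26/0.2025) = 0.2769; trapped volume = 420.0 × 0.2769 = 116.3 mL.
Additional alveolar pressure from trapping ≈ V_trapped / C = 116.3 / 21.0 = 5.538 cmH2O.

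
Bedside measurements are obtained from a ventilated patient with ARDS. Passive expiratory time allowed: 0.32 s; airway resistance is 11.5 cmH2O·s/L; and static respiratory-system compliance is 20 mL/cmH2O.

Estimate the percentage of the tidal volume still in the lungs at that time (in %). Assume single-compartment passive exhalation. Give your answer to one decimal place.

τ = R × C = 11.5 × 20 mL/cmH2O = 11.5 × 0.020 L/cmH2O = 0.23 s.
Passive exhalation: V(t)/V₀ = e^(−t/τ) = e^(−0.32/0.23) = 0.2488.
Fraction remaining = 0.2488 → 24.88%.

24.9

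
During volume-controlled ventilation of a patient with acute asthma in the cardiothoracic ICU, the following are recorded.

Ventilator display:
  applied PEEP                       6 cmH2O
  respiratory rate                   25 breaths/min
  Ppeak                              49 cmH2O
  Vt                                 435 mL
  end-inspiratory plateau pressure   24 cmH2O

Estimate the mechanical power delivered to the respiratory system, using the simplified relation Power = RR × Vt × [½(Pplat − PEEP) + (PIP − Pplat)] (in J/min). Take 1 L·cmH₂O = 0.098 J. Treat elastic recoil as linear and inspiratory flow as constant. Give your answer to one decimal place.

36.2

Per-breath work = Vt × [½(Pplat−PEEP) + (PIP−Pplat)] = 0.435 × [0.5×18.0 + 25.0] = 0.435 × 34.0 = 14.79 L·cmH2O.
Power = 25 × 14.79 = 369.75 L·cmH2O/min.
× 0.098 J/(L·cmH2O) → 36.236 J/min.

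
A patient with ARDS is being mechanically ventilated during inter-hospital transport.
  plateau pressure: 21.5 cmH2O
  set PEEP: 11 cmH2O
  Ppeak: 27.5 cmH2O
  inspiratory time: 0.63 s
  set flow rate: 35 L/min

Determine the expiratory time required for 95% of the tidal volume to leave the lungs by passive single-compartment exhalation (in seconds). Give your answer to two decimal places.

1.08

Flow: 35 L/min ÷ 60 = 0.5833 L/s.
Vt = flow × Ti = 0.5833 L/s × 0.63 s × 1000 mL/L = 367.48 mL.
R = (PIP − Pplat)/V̇ = (27.5 − 21.5) / 0.5833 = 6.0/0.5833 = 10.286 cmH2O·s/L.
C = Vt/(Pplat − PEEP) = 367.48 / (21.5 − 11) = 367.48/10.5 = 34.998 mL/cmH2O.
τ = R × C = 10.286 × 0.035 L/cmH2O = 0.36 s.
t = −τ·ln(1 − 0.95) = −0.36·ln(0.05) = 1.078 s.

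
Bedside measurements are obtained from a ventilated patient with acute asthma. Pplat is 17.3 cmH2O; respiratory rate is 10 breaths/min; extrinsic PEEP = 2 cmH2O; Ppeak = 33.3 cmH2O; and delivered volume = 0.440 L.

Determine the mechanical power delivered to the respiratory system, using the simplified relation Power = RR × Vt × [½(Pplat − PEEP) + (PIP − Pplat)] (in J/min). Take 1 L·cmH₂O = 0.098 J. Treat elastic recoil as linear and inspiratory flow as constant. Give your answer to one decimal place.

10.2

Per-breath work = Vt × [½(Pplat−PEEP) + (PIP−Pplat)] = 0.440 × [0.5×15.3 + 16.0] = 0.440 × 23.65 = 10.406 L·cmH2O.
Power = 10 × 10.406 = 104.06 L·cmH2O/min.
× 0.098 J/(L·cmH2O) → 10.198 J/min.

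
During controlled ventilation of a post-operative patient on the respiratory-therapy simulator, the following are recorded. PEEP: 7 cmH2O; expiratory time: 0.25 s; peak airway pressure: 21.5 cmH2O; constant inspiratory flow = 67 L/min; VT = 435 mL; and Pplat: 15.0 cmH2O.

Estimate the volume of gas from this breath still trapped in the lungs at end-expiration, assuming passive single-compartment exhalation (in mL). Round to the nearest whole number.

Flow: 67 L/min ÷ 60 = 1.1167 L/s.
R = (PIP − Pplat)/V̇ = (21.5 − 15.0) / 1.1167 = 6.5/1.1167 = 5.821 cmH2O·s/L.
C = Vt/(Pplat − PEEP) = 435.0 / (15.0 − 7) = 435.0/8.0 = 54.375 mL/cmH2O.
τ = R × C = 5.821 × 0.05438 L/cmH2O = 0.3165 s.
Fraction remaining = e^(−Te/τ) = e^(−0.25/0.3165) = 0.4539.
Trapped volume = 435.0 × 0.4539 = 197.45 mL.

197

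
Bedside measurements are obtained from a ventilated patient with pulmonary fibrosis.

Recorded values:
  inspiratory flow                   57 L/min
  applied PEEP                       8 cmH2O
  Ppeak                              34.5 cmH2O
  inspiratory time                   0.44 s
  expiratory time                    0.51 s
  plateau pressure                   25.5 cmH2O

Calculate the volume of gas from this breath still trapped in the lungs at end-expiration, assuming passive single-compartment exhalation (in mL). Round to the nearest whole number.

44

Flow: 57 L/min ÷ 60 = 0.95 L/s.
Vt = flow × Ti = 0.95 L/s × 0.44 s × 1000 mL/L = 418.0 mL.
R = (PIP − Pplat)/V̇ = (34.5 − 25.5) / 0.95 = 9.0/0.95 = 9.474 cmH2O·s/L.
C = Vt/(Pplat − PEEP) = 418.0 / (25.5 − 8) = 418.0/17.5 = 23.886 mL/cmH2O.
τ = R × C = 9.474 × 0.02389 L/cmH2O = 0.2263 s.
Fraction remaining = e^(−Te/τ) = e^(−0.51/0.2263) = 0.105.
Trapped volume = 418.0 × 0.105 = 43.89 mL.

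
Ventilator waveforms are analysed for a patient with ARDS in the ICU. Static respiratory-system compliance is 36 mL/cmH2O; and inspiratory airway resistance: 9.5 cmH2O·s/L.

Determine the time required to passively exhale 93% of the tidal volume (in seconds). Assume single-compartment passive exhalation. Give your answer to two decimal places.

0.91

τ = R × C = 9.5 × 36 mL/cmH2O = 9.5 × 0.036 L/cmH2O = 0.342 s.
Exhaled fraction f = 1 − e^(−t/τ) → t = −τ·ln(1 − f) = −0.342·ln(0.07) = 0.9095 s.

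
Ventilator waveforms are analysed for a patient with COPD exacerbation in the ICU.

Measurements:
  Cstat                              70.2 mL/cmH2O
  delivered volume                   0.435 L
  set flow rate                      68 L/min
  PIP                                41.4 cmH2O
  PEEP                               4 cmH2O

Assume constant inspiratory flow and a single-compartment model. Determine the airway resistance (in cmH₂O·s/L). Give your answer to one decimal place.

27.5

Flow: 68 L/min ÷ 60 = 1.1333 L/s.
Equation of motion (constant flow): PIP = Vt/C + R·V̇ + PEEP.
R·V̇ = PIP − Vt/C − PEEP = 41.4 − 435/70.2 − 4 = 41.4 − 6.197 − 4 = 31.203 cmH2O.
R = 31.203 / 1.1333 = 27.533 cmH2O·s/L.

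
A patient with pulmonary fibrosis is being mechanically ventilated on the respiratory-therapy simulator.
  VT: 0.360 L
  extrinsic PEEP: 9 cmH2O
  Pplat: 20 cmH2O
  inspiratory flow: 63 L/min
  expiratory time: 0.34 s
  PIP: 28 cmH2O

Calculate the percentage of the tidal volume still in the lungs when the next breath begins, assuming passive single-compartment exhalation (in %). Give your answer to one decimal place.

Flow: 63 L/min ÷ 60 = 1.05 L/s.
R = (PIP − Pplat)/V̇ = (28 − 20) / 1.05 = 8.0/1.05 = 7.619 cmH2O·s/L.
C = Vt/(Pplat − PEEP) = 360.0 / (20 − 9) = 360.0/11.0 = 32.727 mL/cmH2O.
τ = R × C = 7.619 × 0.03273 L/cmH2O = 0.2494 s.
Fraction remaining at end-expiration = e^(−Te/τ) = e^(−0.34/0.2494) = 0.2558 → 25.58%.

25.6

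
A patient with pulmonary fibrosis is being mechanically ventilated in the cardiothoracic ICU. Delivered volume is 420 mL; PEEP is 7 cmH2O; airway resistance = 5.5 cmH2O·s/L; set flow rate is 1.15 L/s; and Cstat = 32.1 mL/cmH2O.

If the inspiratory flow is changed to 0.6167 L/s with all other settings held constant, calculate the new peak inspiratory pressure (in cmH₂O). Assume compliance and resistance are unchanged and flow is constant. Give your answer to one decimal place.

PIP = Vt/C + R·V̇ + PEEP (constant-flow equation of motion).
Only the resistive term changes: ΔPIP = R × ΔV̇ = 5.5 × (0.6167 − 1.15) = 5.5 × -0.5333 = -2.933 cmH2O.
Original PIP = 420/32.1 + 5.5×1.15 + 7 = 26.409 cmH2O; new PIP = 26.409 + (-2.933) = 23.476 cmH2O.

23.5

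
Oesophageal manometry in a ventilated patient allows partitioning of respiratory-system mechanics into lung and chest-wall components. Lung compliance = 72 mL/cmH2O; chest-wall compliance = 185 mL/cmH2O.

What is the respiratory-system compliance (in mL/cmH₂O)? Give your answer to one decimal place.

Lung and chest wall are elastances in series: 1/Crs = 1/CL + 1/Ccw.
1/Crs = 1/72 + 1/185 = 0.01929.
Crs = 51.84 mL/cmH2O.

51.8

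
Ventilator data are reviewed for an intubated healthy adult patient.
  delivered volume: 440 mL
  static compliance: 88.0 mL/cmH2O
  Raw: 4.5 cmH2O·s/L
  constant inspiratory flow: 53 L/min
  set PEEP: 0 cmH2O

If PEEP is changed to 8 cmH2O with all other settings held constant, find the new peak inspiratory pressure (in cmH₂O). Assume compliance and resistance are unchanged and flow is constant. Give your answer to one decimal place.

Flow: 53 L/min ÷ 60 = 0.8833 L/s.
PIP = Vt/C + R·V̇ + PEEP (constant-flow equation of motion).
Only the baseline term changes: ΔPIP = ΔPEEP = 8 − 0 = 8.0 cmH2O.
Original PIP = 440/88.0 + 4.5×0.8833 + 0 = 8.975 cmH2O; new PIP = 8.975 + (8.0) = 16.975 cmH2O.

17.0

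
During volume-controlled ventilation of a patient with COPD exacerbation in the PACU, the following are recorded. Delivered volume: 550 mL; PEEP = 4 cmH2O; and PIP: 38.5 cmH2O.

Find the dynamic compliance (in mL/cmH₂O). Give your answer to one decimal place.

Dynamic compliance = Vt / (PIP − PEEP) = 550 / (38.5 − 4) = 550 / 34.5 = 15.942 mL/cmH2O.

15.9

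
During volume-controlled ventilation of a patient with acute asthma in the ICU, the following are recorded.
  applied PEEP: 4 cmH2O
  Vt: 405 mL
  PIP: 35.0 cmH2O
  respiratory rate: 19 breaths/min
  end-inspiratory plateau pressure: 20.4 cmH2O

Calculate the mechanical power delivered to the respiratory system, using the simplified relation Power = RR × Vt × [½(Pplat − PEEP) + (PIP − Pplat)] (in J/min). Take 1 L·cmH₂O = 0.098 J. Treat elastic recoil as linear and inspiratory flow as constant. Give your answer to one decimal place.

17.2

Per-breath work = Vt × [½(Pplat−PEEP) + (PIP−Pplat)] = 0.405 × [0.5×16.4 + 14.6] = 0.405 × 22.8 = 9.234 L·cmH2O.
Power = 19 × 9.234 = 175.45 L·cmH2O/min.
× 0.098 J/(L·cmH2O) → 17.194 J/min.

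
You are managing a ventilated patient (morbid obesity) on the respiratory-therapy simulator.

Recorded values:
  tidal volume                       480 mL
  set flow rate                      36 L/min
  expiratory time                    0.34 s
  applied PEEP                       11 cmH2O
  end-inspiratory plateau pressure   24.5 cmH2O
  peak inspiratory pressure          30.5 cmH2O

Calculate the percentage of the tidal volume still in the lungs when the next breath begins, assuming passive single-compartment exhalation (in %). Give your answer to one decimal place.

Flow: 36 L/min ÷ 60 = 0.6 L/s.
R = (PIP − Pplat)/V̇ = (30.5 − 24.5) / 0.6 = 6.0/0.6 = 10.0 cmH2O·s/L.
C = Vt/(Pplat − PEEP) = 480.0 / (24.5 − 11) = 480.0/13.5 = 35.556 mL/cmH2O.
τ = R × C = 10.0 × 0.03556 L/cmH2O = 0.3556 s.
Fraction remaining at end-expiration = e^(−Te/τ) = e^(−0.34/0.3556) = 0.3844 → 38.44%.

38.4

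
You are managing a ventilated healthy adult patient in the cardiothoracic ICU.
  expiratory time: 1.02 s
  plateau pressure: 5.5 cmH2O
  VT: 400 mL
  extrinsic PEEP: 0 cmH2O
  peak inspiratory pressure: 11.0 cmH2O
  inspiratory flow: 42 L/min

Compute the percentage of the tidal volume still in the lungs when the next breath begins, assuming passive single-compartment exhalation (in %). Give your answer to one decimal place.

16.8

Flow: 42 L/min ÷ 60 = 0.7 L/s.
R = (PIP − Pplat)/V̇ = (11.0 − 5.5) / 0.7 = 5.5/0.7 = 7.857 cmH2O·s/L.
C = Vt/(Pplat − PEEP) = 400.0 / (5.5 − 0) = 400.0/5.5 = 72.727 mL/cmH2O.
τ = R × C = 7.857 × 0.07273 L/cmH2O = 0.5714 s.
Fraction remaining at end-expiration = e^(−Te/τ) = e^(−1.02/0.5714) = 0.1678 → 16.78%.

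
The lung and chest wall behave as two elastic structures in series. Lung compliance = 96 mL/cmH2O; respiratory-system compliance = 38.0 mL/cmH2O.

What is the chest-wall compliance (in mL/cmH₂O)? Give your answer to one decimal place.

62.9

1/Ccw = 1/Crs − 1/CL.
1/Ccw = 1/38.0 − 1/96 = 0.0159.
Ccw = 62.893 mL/cmH2O.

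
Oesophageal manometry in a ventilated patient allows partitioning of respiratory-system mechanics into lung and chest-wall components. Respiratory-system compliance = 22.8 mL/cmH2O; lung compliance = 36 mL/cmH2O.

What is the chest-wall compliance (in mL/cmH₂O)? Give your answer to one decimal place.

1/Ccw = 1/Crs − 1/CL.
1/Ccw = 1/22.8 − 1/36 = 0.01608.
Ccw = 62.189 mL/cmH2O.

62.2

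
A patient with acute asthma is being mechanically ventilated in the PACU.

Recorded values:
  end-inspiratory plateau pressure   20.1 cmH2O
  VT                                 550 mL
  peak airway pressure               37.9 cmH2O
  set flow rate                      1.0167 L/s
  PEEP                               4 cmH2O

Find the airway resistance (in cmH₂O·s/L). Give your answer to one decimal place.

Raw = (PIP − Pplat) / flow = (37.9 − 20.1) / 1.0167 = 17.8 / 1.0167 = 17.508 cmH2O·s/L.

17.5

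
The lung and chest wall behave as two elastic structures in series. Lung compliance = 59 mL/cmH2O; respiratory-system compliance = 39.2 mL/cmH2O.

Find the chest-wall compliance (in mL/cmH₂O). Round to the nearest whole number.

1/Ccw = 1/Crs − 1/CL.
1/Ccw = 1/39.2 − 1/59 = 0.008561.
Ccw = 116.81 mL/cmH2O.

117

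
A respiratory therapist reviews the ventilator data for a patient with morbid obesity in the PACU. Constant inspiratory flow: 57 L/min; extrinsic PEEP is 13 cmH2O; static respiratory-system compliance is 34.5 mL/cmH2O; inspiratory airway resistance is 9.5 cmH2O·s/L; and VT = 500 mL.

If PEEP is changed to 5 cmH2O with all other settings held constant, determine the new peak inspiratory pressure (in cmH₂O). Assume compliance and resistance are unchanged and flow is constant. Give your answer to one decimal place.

Flow: 57 L/min ÷ 60 = 0.95 L/s.
PIP = Vt/C + R·V̇ + PEEP (constant-flow equation of motion).
Only the baseline term changes: ΔPIP = ΔPEEP = 5 − 13 = -8.0 cmH2O.
Original PIP = 500/34.5 + 9.5×0.95 + 13 = 36.518 cmH2O; new PIP = 36.518 + (-8.0) = 28.518 cmH2O.

28.5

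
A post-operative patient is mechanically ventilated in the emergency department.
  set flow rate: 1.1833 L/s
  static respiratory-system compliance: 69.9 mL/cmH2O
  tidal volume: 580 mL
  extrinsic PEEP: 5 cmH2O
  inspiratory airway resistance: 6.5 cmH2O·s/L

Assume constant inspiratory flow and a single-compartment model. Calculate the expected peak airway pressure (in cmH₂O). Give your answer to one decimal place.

21.0

Equation of motion (constant flow): PIP = Vt/C + R·V̇ + PEEP.
PIP = 580/69.9 + 6.5×1.1833 + 5 = 8.298 + 7.691 + 5 = 20.989 cmH2O.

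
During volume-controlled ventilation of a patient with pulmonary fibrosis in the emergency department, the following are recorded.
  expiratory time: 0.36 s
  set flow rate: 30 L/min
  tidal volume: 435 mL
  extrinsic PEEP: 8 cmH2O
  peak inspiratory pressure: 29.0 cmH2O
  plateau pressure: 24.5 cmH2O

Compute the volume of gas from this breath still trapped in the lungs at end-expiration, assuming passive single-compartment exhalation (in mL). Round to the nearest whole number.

Flow: 30 L/min ÷ 60 = 0.5 L/s.
R = (PIP − Pplat)/V̇ = (29.0 − 24.5) / 0.5 = 4.5/0.5 = 9.0 cmH2O·s/L.
C = Vt/(Pplat − PEEP) = 435.0 / (24.5 − 8) = 435.0/16.5 = 26.364 mL/cmH2O.
τ = R × C = 9.0 × 0.02636 L/cmH2O = 0.2372 s.
Fraction remaining = e^(−Te/τ) = e^(−0.36/0.2372) = 0.2192.
Trapped volume = 435.0 × 0.2192 = 95.352 mL.

95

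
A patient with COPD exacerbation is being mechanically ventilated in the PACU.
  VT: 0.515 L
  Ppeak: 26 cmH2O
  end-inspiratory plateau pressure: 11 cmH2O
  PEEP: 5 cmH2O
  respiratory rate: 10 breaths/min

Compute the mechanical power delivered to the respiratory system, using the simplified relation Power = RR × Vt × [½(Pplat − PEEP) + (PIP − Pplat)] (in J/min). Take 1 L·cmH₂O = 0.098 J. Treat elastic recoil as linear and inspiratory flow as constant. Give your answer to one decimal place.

9.1

Per-breath work = Vt × [½(Pplat−PEEP) + (PIP−Pplat)] = 0.515 × [0.5×6.0 + 15.0] = 0.515 × 18.0 = 9.27 L·cmH2O.
Power = 10 × 9.27 = 92.7 L·cmH2O/min.
× 0.098 J/(L·cmH2O) → 9.085 J/min.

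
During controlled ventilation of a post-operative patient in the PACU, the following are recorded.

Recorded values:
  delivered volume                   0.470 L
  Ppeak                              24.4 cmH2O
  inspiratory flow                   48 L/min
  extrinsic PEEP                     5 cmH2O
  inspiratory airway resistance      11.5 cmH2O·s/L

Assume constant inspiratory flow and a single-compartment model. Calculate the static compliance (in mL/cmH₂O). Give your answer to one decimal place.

46.1

Flow: 48 L/min ÷ 60 = 0.8 L/s.
Equation of motion (constant flow): PIP = Vt/C + R·V̇ + PEEP.
Vt/C = PIP − R·V̇ − PEEP = 24.4 − 11.5×0.8 − 5 = 24.4 − 9.2 − 5 = 10.2 cmH2O.
C = Vt / 10.2 = 470 / 10.2 = 46.078 mL/cmH2O.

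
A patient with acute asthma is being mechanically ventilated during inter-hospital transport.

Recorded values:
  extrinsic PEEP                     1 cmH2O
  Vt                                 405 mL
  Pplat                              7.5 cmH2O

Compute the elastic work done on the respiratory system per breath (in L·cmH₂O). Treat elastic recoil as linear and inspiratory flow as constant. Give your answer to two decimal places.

1.32

Elastic work ≈ ½ × (Pplat − PEEP) × Vt = 0.5 × (7.5 − 1) × 0.405 L = 0.5 × 6.5 × 0.405 = 1.316 L·cmH2O.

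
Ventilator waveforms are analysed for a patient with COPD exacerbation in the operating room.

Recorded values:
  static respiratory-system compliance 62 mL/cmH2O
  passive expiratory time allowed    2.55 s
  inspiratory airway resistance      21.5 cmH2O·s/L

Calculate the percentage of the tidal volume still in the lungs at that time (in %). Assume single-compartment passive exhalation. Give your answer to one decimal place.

14.8

τ = R × C = 21.5 × 62 mL/cmH2O = 21.5 × 0.062 L/cmH2O = 1.333 s.
Passive exhalation: V(t)/V₀ = e^(−t/τ) = e^(−2.55/1.333) = 0.1476.
Fraction remaining = 0.1476 → 14.76%.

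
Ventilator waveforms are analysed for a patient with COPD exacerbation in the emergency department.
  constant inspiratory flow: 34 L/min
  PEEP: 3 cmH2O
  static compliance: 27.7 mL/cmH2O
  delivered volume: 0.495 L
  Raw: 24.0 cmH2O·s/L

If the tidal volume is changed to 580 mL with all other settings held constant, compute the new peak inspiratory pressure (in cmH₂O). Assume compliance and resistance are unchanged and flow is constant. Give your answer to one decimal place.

Flow: 34 L/min ÷ 60 = 0.5667 L/s.
PIP = Vt/C + R·V̇ + PEEP (constant-flow equation of motion).
Only the elastic term changes: ΔPIP = ΔVt / C = (580 − 495) / 27.7 = 3.069 cmH2O.
Original PIP = 495/27.7 + 24.0×0.5667 + 3 = 34.471 cmH2O; new PIP = 34.471 + (3.069) = 37.54 cmH2O.

37.5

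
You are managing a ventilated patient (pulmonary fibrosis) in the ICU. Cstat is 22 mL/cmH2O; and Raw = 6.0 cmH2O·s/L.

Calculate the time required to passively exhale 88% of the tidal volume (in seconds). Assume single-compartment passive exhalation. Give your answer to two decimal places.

0.28

τ = R × C = 6.0 × 22 mL/cmH2O = 6.0 × 0.022 L/cmH2O = 0.132 s.
Exhaled fraction f = 1 − e^(−t/τ) → t = −τ·ln(1 − f) = −0.132·ln(0.12) = 0.2799 s.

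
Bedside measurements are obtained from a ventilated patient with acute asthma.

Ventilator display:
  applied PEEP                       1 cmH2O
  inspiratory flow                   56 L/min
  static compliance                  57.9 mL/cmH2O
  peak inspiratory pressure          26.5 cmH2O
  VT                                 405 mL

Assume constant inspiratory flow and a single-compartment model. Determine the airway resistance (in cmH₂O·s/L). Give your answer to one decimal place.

19.8

Flow: 56 L/min ÷ 60 = 0.9333 L/s.
Equation of motion (constant flow): PIP = Vt/C + R·V̇ + PEEP.
R·V̇ = PIP − Vt/C − PEEP = 26.5 − 405/57.9 − 1 = 26.5 − 6.995 − 1 = 18.505 cmH2O.
R = 18.505 / 0.9333 = 19.827 cmH2O·s/L.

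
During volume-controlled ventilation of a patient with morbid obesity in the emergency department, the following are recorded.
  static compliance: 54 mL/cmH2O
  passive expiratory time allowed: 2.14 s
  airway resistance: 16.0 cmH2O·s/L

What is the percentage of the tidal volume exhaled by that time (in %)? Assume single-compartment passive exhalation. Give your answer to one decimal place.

91.6

τ = R × C = 16.0 × 54 mL/cmH2O = 16.0 × 0.054 L/cmH2O = 0.864 s.
Passive exhalation: V(t)/V₀ = e^(−t/τ) = e^(−2.14/0.864) = 0.08401.
Fraction exhaled = 1 − 0.08401 = 0.916 → 91.6%.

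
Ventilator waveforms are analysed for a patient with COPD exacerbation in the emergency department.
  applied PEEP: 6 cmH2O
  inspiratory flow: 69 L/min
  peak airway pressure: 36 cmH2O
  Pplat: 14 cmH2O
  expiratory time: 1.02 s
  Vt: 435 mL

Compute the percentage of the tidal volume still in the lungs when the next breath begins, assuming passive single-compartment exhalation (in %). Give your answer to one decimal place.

Flow: 69 L/min ÷ 60 = 1.15 L/s.
R = (PIP − Pplat)/V̇ = (36 − 14) / 1.15 = 22.0/1.15 = 19.13 cmH2O·s/L.
C = Vt/(Pplat − PEEP) = 435.0 / (14 − 6) = 435.0/8.0 = 54.375 mL/cmH2O.
τ = R × C = 19.13 × 0.05438 L/cmH2O = 1.04 s.
Fraction remaining at end-expiration = e^(−Te/τ) = e^(−1.02/1.04) = 0.375 → 37.5%.

37.5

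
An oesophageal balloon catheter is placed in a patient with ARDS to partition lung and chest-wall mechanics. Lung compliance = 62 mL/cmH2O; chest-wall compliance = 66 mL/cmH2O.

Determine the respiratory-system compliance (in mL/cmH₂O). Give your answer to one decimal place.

32.0

Lung and chest wall are elastances in series: 1/Crs = 1/CL + 1/Ccw.
1/Crs = 1/62 + 1/66 = 0.03128.
Crs = 31.969 mL/cmH2O.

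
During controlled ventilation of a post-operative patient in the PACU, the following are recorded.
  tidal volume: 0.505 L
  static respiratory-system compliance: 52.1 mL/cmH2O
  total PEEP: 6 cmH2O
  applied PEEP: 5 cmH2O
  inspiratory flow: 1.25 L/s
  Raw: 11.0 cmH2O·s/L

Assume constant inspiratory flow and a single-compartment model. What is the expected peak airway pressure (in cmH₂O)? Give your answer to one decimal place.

29.4

Total PEEP = 6 cmH2O (set 5 + intrinsic 1); this is the baseline alveolar pressure.
Equation of motion (constant flow): PIP = Vt/C + R·V̇ + PEEP.
PIP = 505/52.1 + 11.0×1.25 + 6 = 9.693 + 13.75 + 6 = 29.443 cmH2O.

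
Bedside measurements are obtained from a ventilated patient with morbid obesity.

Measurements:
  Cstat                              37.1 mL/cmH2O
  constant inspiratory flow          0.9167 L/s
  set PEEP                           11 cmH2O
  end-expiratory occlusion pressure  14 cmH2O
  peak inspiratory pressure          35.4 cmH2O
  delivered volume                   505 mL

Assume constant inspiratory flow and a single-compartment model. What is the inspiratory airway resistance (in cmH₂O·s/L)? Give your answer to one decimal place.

8.5

Total PEEP = 14 cmH2O (set 11 + intrinsic 3); this is the baseline alveolar pressure.
Equation of motion (constant flow): PIP = Vt/C + R·V̇ + PEEP.
R·V̇ = PIP − Vt/C − PEEP = 35.4 − 505/37.1 − 14 = 35.4 − 13.612 − 14 = 7.788 cmH2O.
R = 7.788 / 0.9167 = 8.496 cmH2O·s/L.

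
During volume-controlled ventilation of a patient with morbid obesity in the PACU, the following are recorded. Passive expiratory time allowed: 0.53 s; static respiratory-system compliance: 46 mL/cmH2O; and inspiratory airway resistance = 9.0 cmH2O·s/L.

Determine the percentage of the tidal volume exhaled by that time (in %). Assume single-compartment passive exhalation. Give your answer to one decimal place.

72.2

τ = R × C = 9.0 × 46 mL/cmH2O = 9.0 × 0.046 L/cmH2O = 0.414 s.
Passive exhalation: V(t)/V₀ = e^(−t/τ) = e^(−0.53/0.414) = 0.278.
Fraction exhaled = 1 − 0.278 = 0.722 → 72.2%.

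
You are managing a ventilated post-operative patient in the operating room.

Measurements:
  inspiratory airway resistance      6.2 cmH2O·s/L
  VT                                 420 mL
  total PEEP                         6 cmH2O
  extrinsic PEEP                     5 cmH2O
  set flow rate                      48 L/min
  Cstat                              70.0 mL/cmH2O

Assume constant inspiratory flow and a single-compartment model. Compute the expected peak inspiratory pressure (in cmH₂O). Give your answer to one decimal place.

Flow: 48 L/min ÷ 60 = 0.8 L/s.
Total PEEP = 6 cmH2O (set 5 + intrinsic 1); this is the baseline alveolar pressure.
Equation of motion (constant flow): PIP = Vt/C + R·V̇ + PEEP.
PIP = 420/70.0 + 6.2×0.8 + 6 = 6.0 + 4.96 + 6 = 16.96 cmH2O.

17.0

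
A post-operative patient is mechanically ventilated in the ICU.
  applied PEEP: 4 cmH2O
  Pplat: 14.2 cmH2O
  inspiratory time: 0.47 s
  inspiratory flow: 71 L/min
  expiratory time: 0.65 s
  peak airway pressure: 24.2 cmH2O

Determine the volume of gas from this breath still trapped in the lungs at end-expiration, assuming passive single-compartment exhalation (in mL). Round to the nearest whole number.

136

Flow: 71 L/min ÷ 60 = 1.1833 L/s.
Vt = flow × Ti = 1.1833 L/s × 0.47 s × 1000 mL/L = 556.15 mL.
R = (PIP − Pplat)/V̇ = (24.2 − 14.2) / 1.1833 = 10.0/1.1833 = 8.451 cmH2O·s/L.
C = Vt/(Pplat − PEEP) = 556.15 / (14.2 − 4) = 556.15/10.2 = 54.525 mL/cmH2O.
τ = R × C = 8.451 × 0.05453 L/cmH2O = 0.4608 s.
Fraction remaining = e^(−Te/τ) = e^(−0.65/0.4608) = 0.244.
Trapped volume = 556.15 × 0.244 = 135.7 mL.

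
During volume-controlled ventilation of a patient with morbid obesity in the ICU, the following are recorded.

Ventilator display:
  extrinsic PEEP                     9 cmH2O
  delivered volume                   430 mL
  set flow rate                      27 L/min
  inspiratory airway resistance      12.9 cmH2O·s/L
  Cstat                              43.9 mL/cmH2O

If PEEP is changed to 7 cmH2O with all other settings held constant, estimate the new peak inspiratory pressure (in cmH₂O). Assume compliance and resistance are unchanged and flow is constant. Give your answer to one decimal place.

22.6

Flow: 27 L/min ÷ 60 = 0.45 L/s.
PIP = Vt/C + R·V̇ + PEEP (constant-flow equation of motion).
Only the baseline term changes: ΔPIP = ΔPEEP = 7 − 9 = -2.0 cmH2O.
Original PIP = 430/43.9 + 12.9×0.45 + 9 = 24.6 cmH2O; new PIP = 24.6 + (-2.0) = 22.6 cmH2O.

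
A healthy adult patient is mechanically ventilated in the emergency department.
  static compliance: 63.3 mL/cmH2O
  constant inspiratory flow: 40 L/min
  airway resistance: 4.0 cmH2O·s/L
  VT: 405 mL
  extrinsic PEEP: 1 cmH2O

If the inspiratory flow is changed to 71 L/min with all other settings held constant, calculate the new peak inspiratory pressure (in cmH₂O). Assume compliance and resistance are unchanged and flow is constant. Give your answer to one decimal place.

Flow: 40 L/min ÷ 60 = 0.6667 L/s.
New flow: 71 L/min ÷ 60 = 1.1833 L/s.
PIP = Vt/C + R·V̇ + PEEP (constant-flow equation of motion).
Only the resistive term changes: ΔPIP = R × ΔV̇ = 4.0 × (1.1833 − 0.6667) = 4.0 × 0.5166 = 2.066 cmH2O.
Original PIP = 405/63.3 + 4.0×0.6667 + 1 = 10.065 cmH2O; new PIP = 10.065 + (2.066) = 12.131 cmH2O.

12.1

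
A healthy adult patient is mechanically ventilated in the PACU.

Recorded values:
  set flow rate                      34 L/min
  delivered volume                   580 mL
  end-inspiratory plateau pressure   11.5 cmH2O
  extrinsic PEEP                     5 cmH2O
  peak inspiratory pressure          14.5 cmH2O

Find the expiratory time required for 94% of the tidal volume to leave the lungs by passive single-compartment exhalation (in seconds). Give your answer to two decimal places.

1.33

Flow: 34 L/min ÷ 60 = 0.5667 L/s.
R = (PIP − Pplat)/V̇ = (14.5 − 11.5) / 0.5667 = 3.0/0.5667 = 5.294 cmH2O·s/L.
C = Vt/(Pplat − PEEP) = 580.0 / (11.5 − 5) = 580.0/6.5 = 89.231 mL/cmH2O.
τ = R × C = 5.294 × 0.08923 L/cmH2O = 0.4724 s.
t = −τ·ln(1 − 0.94) = −0.4724·ln(0.06) = 1.329 s.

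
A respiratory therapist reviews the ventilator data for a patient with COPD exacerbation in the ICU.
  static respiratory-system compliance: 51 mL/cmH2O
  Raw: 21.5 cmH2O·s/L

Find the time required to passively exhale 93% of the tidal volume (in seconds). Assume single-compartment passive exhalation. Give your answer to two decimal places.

2.92

τ = R × C = 21.5 × 51 mL/cmH2O = 21.5 × 0.051 L/cmH2O = 1.097 s.
Exhaled fraction f = 1 − e^(−t/τ) → t = −τ·ln(1 − f) = −1.097·ln(0.07) = 2.917 s.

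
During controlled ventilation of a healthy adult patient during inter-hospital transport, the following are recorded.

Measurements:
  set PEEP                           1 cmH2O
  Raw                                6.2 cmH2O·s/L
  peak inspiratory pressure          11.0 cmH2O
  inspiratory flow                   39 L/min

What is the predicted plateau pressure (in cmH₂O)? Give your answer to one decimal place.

7.0

Flow: 39 L/min ÷ 60 = 0.65 L/s.
Pplat = PIP − Raw × flow = 11.0 − 6.2 × 0.65 = 11.0 − 4.03 = 6.97 cmH2O.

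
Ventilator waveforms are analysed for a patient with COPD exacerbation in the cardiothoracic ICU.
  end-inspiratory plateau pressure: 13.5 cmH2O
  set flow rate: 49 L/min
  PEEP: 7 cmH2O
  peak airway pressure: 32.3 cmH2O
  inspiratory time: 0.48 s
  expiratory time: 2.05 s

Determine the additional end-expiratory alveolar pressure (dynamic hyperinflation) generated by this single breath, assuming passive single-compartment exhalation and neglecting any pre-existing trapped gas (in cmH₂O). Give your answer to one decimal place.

1.5

Flow: 49 L/min ÷ 60 = 0.8167 L/s.
Vt = flow × Ti = 0.8167 L/s × 0.48 s × 1000 mL/L = 392.02 mL.
R = (PIP − Pplat)/V̇ = (32.3 − 13.5) / 0.8167 = 18.8/0.8167 = 23.019 cmH2O·s/L.
C = Vt/(Pplat − PEEP) = 392.02 / (13.5 − 7) = 392.02/6.5 = 60.311 mL/cmH2O.
τ = R × C = 23.019 × 0.06031 L/cmH2O = 1.388 s.
Fraction remaining = e^(−Te/τ) = e^(−2.05/1.388) = 0.2283; trapped volume = 392.02 × 0.2283 = 89.498 mL.
Additional alveolar pressure from trapping ≈ V_trapped / C = 89.498 / 60.311 = 1.484 cmH2O.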